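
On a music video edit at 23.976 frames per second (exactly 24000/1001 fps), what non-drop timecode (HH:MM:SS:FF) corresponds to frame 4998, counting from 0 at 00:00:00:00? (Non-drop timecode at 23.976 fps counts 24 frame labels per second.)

4998 ÷ 24 = 208 full seconds, remainder 6 frames.
208 s = 0 h 3 min 28 s.
Timecode: 00:03:28:06.

00:03:28:06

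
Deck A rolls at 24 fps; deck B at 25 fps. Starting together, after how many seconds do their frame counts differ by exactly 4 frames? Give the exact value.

4 seconds

The gap grows by |25 − 24| = 1 frame per second.
Time for a 4-frame gap: 4 ÷ (1) = 4 s.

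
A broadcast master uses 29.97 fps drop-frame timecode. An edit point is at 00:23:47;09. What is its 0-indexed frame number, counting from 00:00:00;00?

Complete 10-minute blocks: 2, each 17982 frames → 35964.
Remaining 3 whole minutes in the current block: 1800 + 2 × 1798 = 5396 frames.
Within the current minute: 47 × 30 + 9 − 2 = 1417 (labels ;00/;01 skipped at this minute). Total = 35964 + 5396 + 1417 = 42777.

42777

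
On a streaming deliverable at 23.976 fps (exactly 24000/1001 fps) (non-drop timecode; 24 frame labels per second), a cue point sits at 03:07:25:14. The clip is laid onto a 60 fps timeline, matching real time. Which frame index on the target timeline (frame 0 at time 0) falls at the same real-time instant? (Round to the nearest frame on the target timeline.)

frame 675410

Source frame index: (3×3600 + 7×60 + 25) × 24 + 14 = 269894.
Real time: 269894 / (24000/1001) = 135081947/12000 s.
Target frame: (135081947/12000) × (60) = 135081947/200 ≈ 675409.735 → 675410.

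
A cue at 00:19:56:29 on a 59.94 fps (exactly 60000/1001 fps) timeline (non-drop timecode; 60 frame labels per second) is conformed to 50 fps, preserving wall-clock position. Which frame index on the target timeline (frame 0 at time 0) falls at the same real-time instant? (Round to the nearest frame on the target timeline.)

frame 59884

Source frame index: (0×3600 + 19×60 + 56) × 60 + 29 = 71789.
Real time: 71789 / (60000/1001) = 71860789/60000 s.
Target frame: (71860789/60000) × (50) = 71860789/1200 ≈ 59883.991 → 59884.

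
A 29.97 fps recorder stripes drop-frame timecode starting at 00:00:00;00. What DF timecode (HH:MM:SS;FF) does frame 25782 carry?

Ten DF minutes hold 17982 frames, so frame 25782 lies in block 1 (frames 17982–35963) with 7800 frames into that block.
The block's first minute is 1800 frames and the rest 1798 each; 7800 frames reaches minute 4, so 1 × 18 + 4 × 2 = 26 labels have been skipped so far.
Adding those back, label number 25782 + 26 = 25808 at 30 labels/s is 860 s + 8 f = 0 h 14 min 20 s frame 8, i.e. 00:14:20;08.

00:14:20;08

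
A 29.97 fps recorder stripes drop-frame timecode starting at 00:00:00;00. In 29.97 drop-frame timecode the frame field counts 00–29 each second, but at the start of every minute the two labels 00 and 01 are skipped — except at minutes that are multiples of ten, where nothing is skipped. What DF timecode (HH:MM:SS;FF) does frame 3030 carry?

00:01:41;02

Each 10-minute DF block holds 10 × 60 × 30 − 9 × 2 = 17982 frames. 3030 ÷ 17982 → 0 full blocks, remainder 3030.
Within the partial block the first minute is 1800 frames and each further minute 1798, so 1 further minute boundary passed. Total skipped labels = 18 × 0 + 2 × 1 = 2.
Non-drop label index = 3030 + 2 = 3032; at 30 labels/s that is 00:01:41:02, i.e. DF 00:01:41;02.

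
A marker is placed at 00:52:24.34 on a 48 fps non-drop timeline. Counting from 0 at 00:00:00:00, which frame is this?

Total seconds to the label: (0 × 3600 + 52 × 60 + 24) = 3144.
Frame index = 3144 × 48 + 34 = 150946.

150946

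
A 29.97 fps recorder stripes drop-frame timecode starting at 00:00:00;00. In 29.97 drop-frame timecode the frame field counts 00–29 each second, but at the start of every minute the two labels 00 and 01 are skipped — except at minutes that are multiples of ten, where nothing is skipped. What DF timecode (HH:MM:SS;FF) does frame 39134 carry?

00:21:45;22

Each 10-minute DF block holds 10 × 60 × 30 − 9 × 2 = 17982 frames. 39134 ÷ 17982 → 2 full blocks, remainder 3170.
Within the partial block the first minute is 1800 frames and each further minute 1798, so 1 further minute boundary passed. Total skipped labels = 18 × 2 + 2 × 1 = 38.
Non-drop label index = 39134 + 38 = 39172; at 30 labels/s that is 00:21:45:22, i.e. DF 00:21:45;22.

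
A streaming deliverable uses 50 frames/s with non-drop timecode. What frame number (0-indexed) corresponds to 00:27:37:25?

frame 82875

Total seconds to the label: (0 × 3600 + 27 × 60 + 37) = 1657.
Frame index = 1657 × 50 + 25 = 82875.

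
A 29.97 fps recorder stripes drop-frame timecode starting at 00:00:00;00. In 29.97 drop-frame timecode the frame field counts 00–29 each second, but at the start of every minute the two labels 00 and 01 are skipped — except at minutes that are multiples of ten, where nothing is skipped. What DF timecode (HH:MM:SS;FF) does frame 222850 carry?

Ten DF minutes hold 17982 frames, so frame 222850 lies in block 12 (frames 215784–233765) with 7066 frames into that block.
The block's first minute is 1800 frames and the rest 1798 each; 7066 frames reaches minute 3, so 12 × 18 + 3 × 2 = 222 labels have been skipped so far.
Adding those back, label number 222850 + 222 = 223072 at 30 labels/s is 7435 s + 22 f = 2 h 3 min 55 s frame 22, i.e. 02:03:55;22.

02:03:55;22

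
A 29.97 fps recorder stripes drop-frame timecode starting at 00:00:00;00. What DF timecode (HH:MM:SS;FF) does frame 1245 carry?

Each 10-minute DF block holds 10 × 60 × 30 − 9 × 2 = 17982 frames. 1245 ÷ 17982 → 0 full blocks, remainder 1245.
Within the partial block the first minute is 1800 frames and each further minute 1798, so 0 further minute boundaries passed. Total skipped labels = 18 × 0 + 2 × 0 = 0.
Non-drop label index = 1245 + 0 = 1245; at 30 labels/s that is 00:00:41:15, i.e. DF 00:00:41;15.

00:00:41;15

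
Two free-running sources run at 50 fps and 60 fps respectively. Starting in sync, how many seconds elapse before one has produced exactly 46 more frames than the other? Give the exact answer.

The gap grows by |60 − 50| = 10 frames per second.
Time for a 46-frame gap: 46 ÷ (10) = 4.6 s.

4.6 seconds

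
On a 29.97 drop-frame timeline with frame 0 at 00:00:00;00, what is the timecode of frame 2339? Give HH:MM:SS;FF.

00:01:18;01

Each 10-minute DF block holds 10 × 60 × 30 − 9 × 2 = 17982 frames. 2339 ÷ 17982 → 0 full blocks, remainder 2339.
Within the partial block the first minute is 1800 frames and each further minute 1798, so 1 further minute boundary passed. Total skipped labels = 18 × 0 + 2 × 1 = 2.
Non-drop label index = 2339 + 2 = 2341; at 30 labels/s that is 00:01:18:01, i.e. DF 00:01:18;01.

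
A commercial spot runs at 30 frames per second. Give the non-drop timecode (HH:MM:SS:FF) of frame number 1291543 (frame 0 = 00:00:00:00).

11:57:31:13

1291543 ÷ 30 = 43051 full seconds, remainder 13 frames.
43051 s = 11 h 57 min 31 s.
Timecode: 11:57:31:13.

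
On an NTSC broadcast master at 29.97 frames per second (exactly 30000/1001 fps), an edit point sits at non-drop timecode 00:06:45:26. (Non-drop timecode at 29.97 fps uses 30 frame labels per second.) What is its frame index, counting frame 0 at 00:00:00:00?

frame 12176

Total seconds to the label: (0 × 3600 + 6 × 60 + 45) = 405.
Frame index = 405 × 30 + 26 = 12176.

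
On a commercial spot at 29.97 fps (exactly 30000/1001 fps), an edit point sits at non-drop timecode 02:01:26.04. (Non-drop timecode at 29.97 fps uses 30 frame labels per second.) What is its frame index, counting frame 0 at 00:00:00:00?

Total seconds to the label: (2 × 3600 + 1 × 60 + 26) = 7286.
Frame index = 7286 × 30 + 4 = 218584.

218584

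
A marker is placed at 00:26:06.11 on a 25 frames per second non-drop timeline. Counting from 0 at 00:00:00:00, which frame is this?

Total seconds to the label: (0 × 3600 + 26 × 60 + 6) = 1566.
Frame index = 1566 × 25 + 11 = 39161.

frame 39161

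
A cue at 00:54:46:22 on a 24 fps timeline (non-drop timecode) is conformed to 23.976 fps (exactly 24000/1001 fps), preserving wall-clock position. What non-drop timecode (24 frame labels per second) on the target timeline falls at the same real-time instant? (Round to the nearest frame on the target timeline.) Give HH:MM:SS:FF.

Source frame index: (0×3600 + 54×60 + 46) × 24 + 22 = 78886.
Real time: 78886 / (24) = 39443/12 s.
Target frame: (39443/12) × (24000/1001) = 78886000/1001 ≈ 78807.193 → 78807.
At 24 labels/s: frame 78807 → 00:54:43:15.

00:54:43:15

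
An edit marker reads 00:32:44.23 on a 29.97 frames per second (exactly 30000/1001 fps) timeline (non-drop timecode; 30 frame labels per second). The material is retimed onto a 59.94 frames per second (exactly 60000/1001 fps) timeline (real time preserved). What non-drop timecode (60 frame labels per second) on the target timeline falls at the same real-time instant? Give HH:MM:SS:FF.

00:32:44:46

Source frame index: (0×3600 + 32×60 + 44) × 30 + 23 = 58943.
Real time: 58943 / (30000/1001) = 59001943/30000 s.
Target frame: (59001943/30000) × (60000/1001) = 117886.
At 60 labels/s: frame 117886 → 00:32:44:46.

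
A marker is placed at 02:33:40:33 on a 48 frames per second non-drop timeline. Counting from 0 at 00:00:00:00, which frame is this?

Total seconds to the label: (2 × 3600 + 33 × 60 + 40) = 9220.
Frame index = 9220 × 48 + 33 = 442593.

442593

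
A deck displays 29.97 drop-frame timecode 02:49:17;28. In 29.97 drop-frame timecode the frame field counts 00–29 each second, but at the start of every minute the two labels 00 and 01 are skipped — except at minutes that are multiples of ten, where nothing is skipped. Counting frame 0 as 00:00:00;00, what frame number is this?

As if non-drop at 30 labels/s: (2 × 3600 + 49 × 60 + 17) × 30 + 28 = 304738.
Minute boundaries passed: 169; those not divisible by 10: 169 − 16 = 153; dropped labels = 2 × 153 = 306.
Actual frame index = 304738 − 306 = 304432.

304432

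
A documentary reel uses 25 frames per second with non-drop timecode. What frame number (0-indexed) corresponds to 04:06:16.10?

Total seconds to the label: (4 × 3600 + 6 × 60 + 16) = 14776.
Frame index = 14776 × 25 + 10 = 369410.

369410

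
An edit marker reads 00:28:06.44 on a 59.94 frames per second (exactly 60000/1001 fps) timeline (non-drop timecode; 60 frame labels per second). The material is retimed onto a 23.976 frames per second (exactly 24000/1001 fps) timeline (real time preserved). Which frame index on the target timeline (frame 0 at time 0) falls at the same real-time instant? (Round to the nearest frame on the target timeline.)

Source frame index: (0×3600 + 28×60 + 6) × 60 + 44 = 101204.
Real time: 101204 / (60000/1001) = 25326301/15000 s.
Target frame: (25326301/15000) × (24000/1001) = 202408/5 ≈ 40481.600 → 40482.

frame 40482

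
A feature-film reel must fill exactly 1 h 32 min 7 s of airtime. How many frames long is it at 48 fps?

265296 frames

1 h 32 min 7 s = 5527 s.
Frames = 5527 × 48 = 265296.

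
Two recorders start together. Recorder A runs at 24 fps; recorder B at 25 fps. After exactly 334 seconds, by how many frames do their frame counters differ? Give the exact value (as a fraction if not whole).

A emits 24 × 334 = 8016 frames; B emits 25 × 334 = 8350.
Difference = 334 frames; B is ahead of A.

334 frames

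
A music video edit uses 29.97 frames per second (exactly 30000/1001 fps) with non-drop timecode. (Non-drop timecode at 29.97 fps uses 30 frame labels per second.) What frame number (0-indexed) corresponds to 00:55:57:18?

Total seconds to the label: (0 × 3600 + 55 × 60 + 57) = 3357.
Frame index = 3357 × 30 + 18 = 100728.

frame 100728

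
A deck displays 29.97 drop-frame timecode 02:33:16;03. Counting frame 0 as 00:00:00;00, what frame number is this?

Complete 10-minute blocks: 15, each 17982 frames → 269730.
Remaining 3 whole minutes in the current block: 1800 + 2 × 1798 = 5396 frames.
Within the current minute: 16 × 30 + 3 − 2 = 481 (labels ;00/;01 skipped at this minute). Total = 269730 + 5396 + 481 = 275607.

275607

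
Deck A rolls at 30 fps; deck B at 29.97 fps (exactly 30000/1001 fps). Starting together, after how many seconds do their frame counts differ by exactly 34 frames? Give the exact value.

The gap grows by |30000/1001 − 30| = 30/1001 frames per second.
Time for a 34-frame gap: 34 ÷ (30/1001) = 17017/15 s.

17017/15 seconds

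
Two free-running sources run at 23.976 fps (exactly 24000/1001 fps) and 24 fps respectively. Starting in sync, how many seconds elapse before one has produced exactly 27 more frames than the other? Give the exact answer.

The gap grows by |24 − 24000/1001| = 24/1001 frames per second.
Time for a 27-frame gap: 27 ÷ (24/1001) = 1126.125 s.

1126.125 seconds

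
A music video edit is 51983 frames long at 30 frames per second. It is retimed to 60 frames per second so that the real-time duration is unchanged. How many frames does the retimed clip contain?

Target frames = source frames × (target rate / source rate) = 51983 × (60)/(30) = 51983 × 2 = 103966.

103966 frames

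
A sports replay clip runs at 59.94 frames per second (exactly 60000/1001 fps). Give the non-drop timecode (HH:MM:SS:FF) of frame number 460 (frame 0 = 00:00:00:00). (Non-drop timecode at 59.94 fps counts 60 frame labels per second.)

00:00:07:40

460 ÷ 60 = 7 full seconds, remainder 40 frames.
7 s = 0 h 0 min 7 s.
Timecode: 00:00:07:40.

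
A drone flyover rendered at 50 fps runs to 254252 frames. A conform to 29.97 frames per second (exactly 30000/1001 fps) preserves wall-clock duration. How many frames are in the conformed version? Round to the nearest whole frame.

Frames at target rate = 254252 × (30000/1001) / (50) = 152551200/1001 ≈ 152398.801.
Nearest whole frame: 152399.

152399 frames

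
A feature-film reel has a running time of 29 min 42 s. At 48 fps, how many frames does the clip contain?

29 min 42 s = 1782 s.
Frames = 1782 × 48 = 85536.

85536 frames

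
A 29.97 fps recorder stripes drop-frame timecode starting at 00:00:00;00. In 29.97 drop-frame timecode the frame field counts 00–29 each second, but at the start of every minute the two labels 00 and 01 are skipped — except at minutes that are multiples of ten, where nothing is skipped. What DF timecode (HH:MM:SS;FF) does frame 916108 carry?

08:29:27;16

Ten DF minutes hold 17982 frames, so frame 916108 lies in block 50 (frames 899100–917081) with 17008 frames into that block.
The block's first minute is 1800 frames and the rest 1798 each; 17008 frames reaches minute 9, so 50 × 18 + 9 × 2 = 918 labels have been skipped so far.
Adding those back, label number 916108 + 918 = 917026 at 30 labels/s is 30567 s + 16 f = 8 h 29 min 27 s frame 16, i.e. 08:29:27;16.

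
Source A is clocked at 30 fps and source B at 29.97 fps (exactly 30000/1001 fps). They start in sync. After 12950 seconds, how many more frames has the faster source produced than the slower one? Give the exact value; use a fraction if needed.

55500/143 frames

A emits 30 × 12950 = 388500 frames; B emits 30000/1001 × 12950 = 55500000/143.
Difference = 55500/143 frames (≈ 388.1119); B is behind A.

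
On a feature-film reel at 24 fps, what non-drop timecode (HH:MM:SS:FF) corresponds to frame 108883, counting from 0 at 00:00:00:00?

108883 ÷ 24 = 4536 full seconds, remainder 19 frames.
4536 s = 1 h 15 min 36 s.
Timecode: 01:15:36:19.

01:15:36:19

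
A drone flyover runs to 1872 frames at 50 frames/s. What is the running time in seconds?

37.44 seconds

Running time = 1872 / (50) = 37.44 s.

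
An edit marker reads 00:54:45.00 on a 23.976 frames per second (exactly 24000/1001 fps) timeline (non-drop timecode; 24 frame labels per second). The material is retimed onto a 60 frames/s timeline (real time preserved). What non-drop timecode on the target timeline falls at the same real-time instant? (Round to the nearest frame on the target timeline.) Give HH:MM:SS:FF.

Source frame index: (0×3600 + 54×60 + 45) × 24 + 0 = 78840.
Real time: 78840 / (24000/1001) = 657657/200 s.
Target frame: (657657/200) × (60) = 1972971/10 ≈ 197297.100 → 197297.
At 60 labels/s: frame 197297 → 00:54:48:17.

00:54:48:17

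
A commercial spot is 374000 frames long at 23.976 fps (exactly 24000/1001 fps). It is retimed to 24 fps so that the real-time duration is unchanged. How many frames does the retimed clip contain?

Target frames = source frames × (target rate / source rate) = 374000 × (24)/(24000/1001) = 374000 × 1001/1000 = 374374.

374374 frames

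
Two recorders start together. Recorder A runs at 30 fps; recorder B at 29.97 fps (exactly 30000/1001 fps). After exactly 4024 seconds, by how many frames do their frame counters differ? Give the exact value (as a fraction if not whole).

A emits 30 × 4024 = 120720 frames; B emits 30000/1001 × 4024 = 120720000/1001.
Difference = 120720/1001 frames (≈ 120.5994); B is behind A.

120720/1001 frames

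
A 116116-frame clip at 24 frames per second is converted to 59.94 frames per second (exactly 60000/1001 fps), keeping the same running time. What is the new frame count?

290000 frames

Target frames = source frames × (target rate / source rate) = 116116 × (60000/1001)/(24) = 116116 × 2500/1001 = 290000.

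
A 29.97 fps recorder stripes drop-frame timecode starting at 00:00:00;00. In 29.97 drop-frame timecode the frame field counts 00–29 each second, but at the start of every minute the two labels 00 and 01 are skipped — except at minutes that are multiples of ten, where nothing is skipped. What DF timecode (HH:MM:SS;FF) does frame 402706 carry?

03:43:56;28

Each 10-minute DF block holds 10 × 60 × 30 − 9 × 2 = 17982 frames. 402706 ÷ 17982 → 22 full blocks, remainder 7102.
Within the partial block the first minute is 1800 frames and each further minute 1798, so 3 further minute boundaries passed. Total skipped labels = 18 × 22 + 2 × 3 = 402.
Non-drop label index = 402706 + 402 = 403108; at 30 labels/s that is 03:43:56:28, i.e. DF 03:43:56;28.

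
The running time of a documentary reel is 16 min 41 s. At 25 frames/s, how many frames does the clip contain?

16 min 41 s = 1001 s.
Frames = 1001 × 25 = 25025.

25025 frames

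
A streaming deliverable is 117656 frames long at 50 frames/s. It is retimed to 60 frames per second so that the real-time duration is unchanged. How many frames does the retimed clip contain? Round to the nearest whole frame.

141187 frames

Frames at target rate = 117656 × (60) / (50) = 705936/5 ≈ 141187.200.
Nearest whole frame: 141187.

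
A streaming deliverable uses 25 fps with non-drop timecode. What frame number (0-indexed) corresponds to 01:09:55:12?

Total seconds to the label: (1 × 3600 + 9 × 60 + 55) = 4195.
Frame index = 4195 × 25 + 12 = 104887.

104887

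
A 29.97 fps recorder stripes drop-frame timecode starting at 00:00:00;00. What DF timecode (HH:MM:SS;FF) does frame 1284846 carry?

11:54:31;02

Each 10-minute DF block holds 10 × 60 × 30 − 9 × 2 = 17982 frames. 1284846 ÷ 17982 → 71 full blocks, remainder 8124.
Within the partial block the first minute is 1800 frames and each further minute 1798, so 4 further minute boundaries passed. Total skipped labels = 18 × 71 + 2 × 4 = 1286.
Non-drop label index = 1284846 + 1286 = 1286132; at 30 labels/s that is 11:54:31:02, i.e. DF 11:54:31;02.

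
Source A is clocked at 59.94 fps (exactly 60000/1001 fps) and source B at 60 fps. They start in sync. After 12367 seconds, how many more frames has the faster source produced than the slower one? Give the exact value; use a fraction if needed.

742020/1001 frames

A emits 60000/1001 × 12367 = 742020000/1001 frames; B emits 60 × 12367 = 742020.
Difference = 742020/1001 frames (≈ 741.2787); B is ahead of A.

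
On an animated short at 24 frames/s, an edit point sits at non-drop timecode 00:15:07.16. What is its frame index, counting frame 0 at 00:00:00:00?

Total seconds to the label: (0 × 3600 + 15 × 60 + 7) = 907.
Frame index = 907 × 24 + 16 = 21784.

21784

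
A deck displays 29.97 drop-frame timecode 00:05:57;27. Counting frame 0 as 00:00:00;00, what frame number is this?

10727

Complete 10-minute blocks: 0, each 17982 frames → 0.
Remaining 5 whole minutes in the current block: 1800 + 4 × 1798 = 8992 frames.
Within the current minute: 57 × 30 + 27 − 2 = 1735 (labels ;00/;01 skipped at this minute). Total = 0 + 8992 + 1735 = 10727.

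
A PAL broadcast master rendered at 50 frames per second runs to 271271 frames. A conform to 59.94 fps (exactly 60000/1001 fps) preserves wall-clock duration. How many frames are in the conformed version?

Target frames = source frames × (target rate / source rate) = 271271 × (60000/1001)/(50) = 271271 × 1200/1001 = 325200.

325200 frames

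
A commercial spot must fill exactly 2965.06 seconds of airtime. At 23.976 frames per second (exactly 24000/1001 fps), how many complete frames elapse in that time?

Frames = 2965.06 × 24000/1001 = 10165920/143 ≈ 71090.3497.
Complete frames: 71090.

71090 frames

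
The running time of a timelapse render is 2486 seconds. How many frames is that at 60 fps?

Frames = 2486 × 60 = 149160.

149160 frames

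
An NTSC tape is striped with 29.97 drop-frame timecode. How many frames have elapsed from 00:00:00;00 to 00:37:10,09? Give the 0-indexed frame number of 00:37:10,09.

Complete 10-minute blocks: 3, each 17982 frames → 53946.
Remaining 7 whole minutes in the current block: 1800 + 6 × 1798 = 12588 frames.
Within the current minute: 10 × 30 + 9 − 2 = 307 (labels ;00/;01 skipped at this minute). Total = 53946 + 12588 + 307 = 66841.

66841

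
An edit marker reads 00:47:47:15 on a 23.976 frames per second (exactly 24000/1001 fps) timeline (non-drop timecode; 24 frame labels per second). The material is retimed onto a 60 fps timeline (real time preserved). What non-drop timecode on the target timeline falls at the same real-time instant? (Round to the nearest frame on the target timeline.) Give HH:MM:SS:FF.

00:47:50:30

Source frame index: (0×3600 + 47×60 + 47) × 24 + 15 = 68823.
Real time: 68823 / (24000/1001) = 22963941/8000 s.
Target frame: (22963941/8000) × (60) = 68891823/400 ≈ 172229.557 → 172230.
At 60 labels/s: frame 172230 → 00:47:50:30.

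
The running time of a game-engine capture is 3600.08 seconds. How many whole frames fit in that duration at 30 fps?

Frames = 3600.08 × 30 = 540012/5 ≈ 108002.4000.
Complete frames: 108002.

108002 frames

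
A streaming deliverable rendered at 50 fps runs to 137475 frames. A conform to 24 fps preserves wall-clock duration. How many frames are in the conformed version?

Target frames = source frames × (target rate / source rate) = 137475 × (24)/(50) = 137475 × 12/25 = 65988.

65988 frames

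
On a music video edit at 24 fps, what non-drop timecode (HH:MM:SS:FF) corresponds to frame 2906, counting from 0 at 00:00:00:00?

00:02:01:02

2906 ÷ 24 = 121 full seconds, remainder 2 frames.
121 s = 0 h 2 min 1 s.
Timecode: 00:02:01:02.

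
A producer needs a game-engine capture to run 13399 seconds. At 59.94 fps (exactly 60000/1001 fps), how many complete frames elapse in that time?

Frames = 13399 × 60000/1001 = 803940000/1001 ≈ 803136.8631.
Complete frames: 803136.

803136 frames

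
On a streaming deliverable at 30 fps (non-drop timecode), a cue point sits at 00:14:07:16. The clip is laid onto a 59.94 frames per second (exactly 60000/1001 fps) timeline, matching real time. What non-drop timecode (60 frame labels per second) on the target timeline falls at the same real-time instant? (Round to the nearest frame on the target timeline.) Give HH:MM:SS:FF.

Source frame index: (0×3600 + 14×60 + 7) × 30 + 16 = 25426.
Real time: 25426 / (30) = 12713/15 s.
Target frame: (12713/15) × (60000/1001) = 50852000/1001 ≈ 50801.199 → 50801.
At 60 labels/s: frame 50801 → 00:14:06:41.

00:14:06:41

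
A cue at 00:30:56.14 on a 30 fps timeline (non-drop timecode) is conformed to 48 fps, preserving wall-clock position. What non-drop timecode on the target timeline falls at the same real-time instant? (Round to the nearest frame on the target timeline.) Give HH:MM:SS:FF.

00:30:56:22

Source frame index: (0×3600 + 30×60 + 56) × 30 + 14 = 55694.
Real time: 55694 / (30) = 27847/15 s.
Target frame: (27847/15) × (48) = 445552/5 ≈ 89110.400 → 89110.
At 48 labels/s: frame 89110 → 00:30:56:22.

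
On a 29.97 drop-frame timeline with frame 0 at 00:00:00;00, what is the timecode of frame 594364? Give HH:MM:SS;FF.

Ten DF minutes hold 17982 frames, so frame 594364 lies in block 33 (frames 593406–611387) with 958 frames into that block.
The block's first minute is 1800 frames and the rest 1798 each; 958 frames reaches minute 0, so 33 × 18 + 0 × 2 = 594 labels have been skipped so far.
Adding those back, label number 594364 + 594 = 594958 at 30 labels/s is 19831 s + 28 f = 5 h 30 min 31 s frame 28, i.e. 05:30:31;28.

05:30:31;28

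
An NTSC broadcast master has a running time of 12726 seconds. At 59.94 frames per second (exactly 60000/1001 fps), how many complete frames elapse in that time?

762797 frames

Frames = 12726 × 60000/1001 = 109080000/143 ≈ 762797.2028.
Complete frames: 762797.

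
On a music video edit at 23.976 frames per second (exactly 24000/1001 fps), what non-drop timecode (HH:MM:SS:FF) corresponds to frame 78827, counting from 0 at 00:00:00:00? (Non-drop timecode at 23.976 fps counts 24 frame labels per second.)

00:54:44:11

78827 ÷ 24 = 3284 full seconds, remainder 11 frames.
3284 s = 0 h 54 min 44 s.
Timecode: 00:54:44:11.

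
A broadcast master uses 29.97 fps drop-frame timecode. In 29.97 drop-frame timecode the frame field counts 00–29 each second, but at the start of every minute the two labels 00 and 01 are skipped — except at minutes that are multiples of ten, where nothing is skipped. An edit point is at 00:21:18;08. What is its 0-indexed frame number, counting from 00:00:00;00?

38310

Complete 10-minute blocks: 2, each 17982 frames → 35964.
Remaining 1 whole minute in the current block: 1800 + 0 × 1798 = 1800 frames.
Within the current minute: 18 × 30 + 8 − 2 = 546 (labels ;00/;01 skipped at this minute). Total = 35964 + 1800 + 546 = 38310.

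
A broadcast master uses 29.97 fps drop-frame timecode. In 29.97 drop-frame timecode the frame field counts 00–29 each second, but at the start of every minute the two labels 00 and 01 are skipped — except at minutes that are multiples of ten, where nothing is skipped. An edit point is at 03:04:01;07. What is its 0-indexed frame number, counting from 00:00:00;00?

330905

Complete 10-minute blocks: 18, each 17982 frames → 323676.
Remaining 4 whole minutes in the current block: 1800 + 3 × 1798 = 7194 frames.
Within the current minute: 1 × 30 + 7 − 2 = 35 (labels ;00/;01 skipped at this minute). Total = 323676 + 7194 + 35 = 330905.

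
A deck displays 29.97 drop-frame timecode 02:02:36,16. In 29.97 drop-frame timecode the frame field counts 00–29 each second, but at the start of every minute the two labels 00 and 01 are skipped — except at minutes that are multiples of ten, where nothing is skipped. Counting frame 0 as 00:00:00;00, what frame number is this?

As if non-drop at 30 labels/s: (2 × 3600 + 2 × 60 + 36) × 30 + 16 = 220696.
Minute boundaries passed: 122; those not divisible by 10: 122 − 12 = 110; dropped labels = 2 × 110 = 220.
Actual frame index = 220696 − 220 = 220476.

220476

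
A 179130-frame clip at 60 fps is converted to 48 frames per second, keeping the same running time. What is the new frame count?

143304 frames

Target frames = source frames × (target rate / source rate) = 179130 × (48)/(60) = 179130 × 4/5 = 143304.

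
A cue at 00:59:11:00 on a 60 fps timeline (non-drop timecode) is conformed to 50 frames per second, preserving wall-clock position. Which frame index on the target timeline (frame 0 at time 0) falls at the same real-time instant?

Source frame index: (0×3600 + 59×60 + 11) × 60 + 0 = 213060.
Real time: 213060 / (60) = 3551 s.
Target frame: (3551) × (50) = 177550.

frame 177550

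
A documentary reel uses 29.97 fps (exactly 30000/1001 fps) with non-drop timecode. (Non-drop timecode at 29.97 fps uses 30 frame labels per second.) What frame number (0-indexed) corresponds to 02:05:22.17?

Total seconds to the label: (2 × 3600 + 5 × 60 + 22) = 7522.
Frame index = 7522 × 30 + 17 = 225677.

225677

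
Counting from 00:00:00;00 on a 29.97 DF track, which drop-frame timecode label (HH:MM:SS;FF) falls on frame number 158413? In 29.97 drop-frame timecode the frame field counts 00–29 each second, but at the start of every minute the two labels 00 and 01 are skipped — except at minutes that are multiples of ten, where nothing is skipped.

Ten DF minutes hold 17982 frames, so frame 158413 lies in block 8 (frames 143856–161837) with 14557 frames into that block.
The block's first minute is 1800 frames and the rest 1798 each; 14557 frames reaches minute 8, so 8 × 18 + 8 × 2 = 160 labels have been skipped so far.
Adding those back, label number 158413 + 160 = 158573 at 30 labels/s is 5285 s + 23 f = 1 h 28 min 5 s frame 23, i.e. 01:28:05;23.

01:28:05;23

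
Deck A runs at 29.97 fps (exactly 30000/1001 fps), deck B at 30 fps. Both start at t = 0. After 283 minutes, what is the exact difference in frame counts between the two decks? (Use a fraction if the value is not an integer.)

283 min = 16980 s.
A emits 30000/1001 × 16980 = 509400000/1001 frames; B emits 30 × 16980 = 509400.
Difference = 509400/1001 frames (≈ 508.8911); B is ahead of A.

509400/1001 frames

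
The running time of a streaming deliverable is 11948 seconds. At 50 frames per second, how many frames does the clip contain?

597400 frames

Frames = 11948 × 50 = 597400.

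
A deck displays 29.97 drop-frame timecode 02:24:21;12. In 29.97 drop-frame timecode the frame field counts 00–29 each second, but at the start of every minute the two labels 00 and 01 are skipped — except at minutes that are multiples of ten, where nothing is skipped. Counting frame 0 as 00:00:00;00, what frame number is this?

As if non-drop at 30 labels/s: (2 × 3600 + 24 × 60 + 21) × 30 + 12 = 259842.
Minute boundaries passed: 144; those not divisible by 10: 144 − 14 = 130; dropped labels = 2 × 130 = 260.
Actual frame index = 259842 − 260 = 259582.

259582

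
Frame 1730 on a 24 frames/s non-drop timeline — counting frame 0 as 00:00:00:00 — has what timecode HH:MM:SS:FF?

1730 ÷ 24 = 72 full seconds, remainder 2 frames.
72 s = 0 h 1 min 12 s.
Timecode: 00:01:12:02.

00:01:12:02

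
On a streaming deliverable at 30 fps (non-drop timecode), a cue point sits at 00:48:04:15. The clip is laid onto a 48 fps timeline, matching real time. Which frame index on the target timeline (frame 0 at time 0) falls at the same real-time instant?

Source frame index: (0×3600 + 48×60 + 4) × 30 + 15 = 86535.
Real time: 86535 / (30) = 5769/2 s.
Target frame: (5769/2) × (48) = 138456.

frame 138456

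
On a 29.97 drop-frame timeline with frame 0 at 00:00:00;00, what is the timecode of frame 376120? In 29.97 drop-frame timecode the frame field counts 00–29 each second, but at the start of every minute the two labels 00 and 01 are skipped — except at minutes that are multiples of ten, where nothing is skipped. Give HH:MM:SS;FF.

03:29:09;28

Ten DF minutes hold 17982 frames, so frame 376120 lies in block 20 (frames 359640–377621) with 16480 frames into that block.
The block's first minute is 1800 frames and the rest 1798 each; 16480 frames reaches minute 9, so 20 × 18 + 9 × 2 = 378 labels have been skipped so far.
Adding those back, label number 376120 + 378 = 376498 at 30 labels/s is 12549 s + 28 f = 3 h 29 min 9 s frame 28, i.e. 03:29:09;28.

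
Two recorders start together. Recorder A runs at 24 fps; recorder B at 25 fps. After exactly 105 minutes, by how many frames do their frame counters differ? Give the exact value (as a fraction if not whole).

105 min = 6300 s.
A emits 24 × 6300 = 151200 frames; B emits 25 × 6300 = 157500.
Difference = 6300 frames; B is ahead of A.

6300 frames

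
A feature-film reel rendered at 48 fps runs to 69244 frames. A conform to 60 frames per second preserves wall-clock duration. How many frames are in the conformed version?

Target frames = source frames × (target rate / source rate) = 69244 × (60)/(48) = 69244 × 5/4 = 86555.

86555 frames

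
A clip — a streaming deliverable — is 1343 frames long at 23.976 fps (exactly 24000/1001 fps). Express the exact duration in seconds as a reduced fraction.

Running time = 1343 ÷ (24000/1001) = 1343 × 1001/24000 = 1344343/24000 s.

1344343/24000 seconds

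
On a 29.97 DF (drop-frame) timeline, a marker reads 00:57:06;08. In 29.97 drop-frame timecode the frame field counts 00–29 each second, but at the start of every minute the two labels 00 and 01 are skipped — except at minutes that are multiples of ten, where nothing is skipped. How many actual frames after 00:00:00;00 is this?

102684

As if non-drop at 30 labels/s: (0 × 3600 + 57 × 60 + 6) × 30 + 8 = 102788.
Minute boundaries passed: 57; those not divisible by 10: 57 − 5 = 52; dropped labels = 2 × 52 = 104.
Actual frame index = 102788 − 104 = 102684.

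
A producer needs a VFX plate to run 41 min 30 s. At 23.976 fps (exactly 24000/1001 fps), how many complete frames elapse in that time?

41 min 30 s = 2490 s.
Frames = 2490 × 24000/1001 = 59760000/1001 ≈ 59700.2997.
Complete frames: 59700.

59700 frames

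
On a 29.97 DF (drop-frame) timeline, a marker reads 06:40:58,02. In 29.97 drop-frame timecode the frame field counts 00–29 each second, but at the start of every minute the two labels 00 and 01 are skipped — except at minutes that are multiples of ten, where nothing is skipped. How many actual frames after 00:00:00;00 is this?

721022

As if non-drop at 30 labels/s: (6 × 3600 + 40 × 60 + 58) × 30 + 2 = 721742.
Minute boundaries passed: 400; those not divisible by 10: 400 − 40 = 360; dropped labels = 2 × 360 = 720.
Actual frame index = 721742 − 720 = 721022.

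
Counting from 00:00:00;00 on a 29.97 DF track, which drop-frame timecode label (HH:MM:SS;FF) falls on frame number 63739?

Each 10-minute DF block holds 10 × 60 × 30 − 9 × 2 = 17982 frames. 63739 ÷ 17982 → 3 full blocks, remainder 9793.
Within the partial block the first minute is 1800 frames and each further minute 1798, so 5 further minute boundaries passed. Total skipped labels = 18 × 3 + 2 × 5 = 64.
Non-drop label index = 63739 + 64 = 63803; at 30 labels/s that is 00:35:26:23, i.e. DF 00:35:26;23.

00:35:26;23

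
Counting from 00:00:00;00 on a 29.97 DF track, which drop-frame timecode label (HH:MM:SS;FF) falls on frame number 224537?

Each 10-minute DF block holds 10 × 60 × 30 − 9 × 2 = 17982 frames. 224537 ÷ 17982 → 12 full blocks, remainder 8753.
Within the partial block the first minute is 1800 frames and each further minute 1798, so 4 further minute boundaries passed. Total skipped labels = 18 × 12 + 2 × 4 = 224.
Non-drop label index = 224537 + 224 = 224761; at 30 labels/s that is 02:04:52:01, i.e. DF 02:04:52;01.

02:04:52;01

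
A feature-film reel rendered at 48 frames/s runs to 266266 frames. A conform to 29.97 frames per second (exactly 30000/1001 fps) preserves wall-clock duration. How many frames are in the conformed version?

Target frames = source frames × (target rate / source rate) = 266266 × (30000/1001)/(48) = 266266 × 625/1001 = 166250.

166250 frames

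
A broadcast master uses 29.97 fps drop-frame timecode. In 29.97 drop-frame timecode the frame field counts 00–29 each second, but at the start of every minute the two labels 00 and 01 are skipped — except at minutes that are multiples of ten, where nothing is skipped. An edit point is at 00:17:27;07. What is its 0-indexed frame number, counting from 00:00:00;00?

Complete 10-minute blocks: 1, each 17982 frames → 17982.
Remaining 7 whole minutes in the current block: 1800 + 6 × 1798 = 12588 frames.
Within the current minute: 27 × 30 + 7 − 2 = 815 (labels ;00/;01 skipped at this minute). Total = 17982 + 12588 + 815 = 31385.

31385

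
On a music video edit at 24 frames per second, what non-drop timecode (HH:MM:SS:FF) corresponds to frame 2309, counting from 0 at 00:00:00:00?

00:01:36:05

2309 ÷ 24 = 96 full seconds, remainder 5 frames.
96 s = 0 h 1 min 36 s.
Timecode: 00:01:36:05.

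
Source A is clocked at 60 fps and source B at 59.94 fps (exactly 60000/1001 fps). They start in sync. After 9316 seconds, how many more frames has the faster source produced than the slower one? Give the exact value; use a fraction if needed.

A emits 60 × 9316 = 558960 frames; B emits 60000/1001 × 9316 = 558960000/1001.
Difference = 558960/1001 frames (≈ 558.4016); B is behind A.

558960/1001 frames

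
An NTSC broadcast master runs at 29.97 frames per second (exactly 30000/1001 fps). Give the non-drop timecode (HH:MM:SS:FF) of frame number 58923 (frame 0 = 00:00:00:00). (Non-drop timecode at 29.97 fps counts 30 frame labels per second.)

58923 ÷ 30 = 1964 full seconds, remainder 3 frames.
1964 s = 0 h 32 min 44 s.
Timecode: 00:32:44:03.

00:32:44:03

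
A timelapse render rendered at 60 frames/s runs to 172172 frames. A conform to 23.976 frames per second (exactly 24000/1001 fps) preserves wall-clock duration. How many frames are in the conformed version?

Target frames = source frames × (target rate / source rate) = 172172 × (24000/1001)/(60) = 172172 × 400/1001 = 68800.

68800 frames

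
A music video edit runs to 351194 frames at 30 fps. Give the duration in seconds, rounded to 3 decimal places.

Running time = 351194 × 1/30 = 175597/15 s ≈ 11706.467 s.

11706.467 seconds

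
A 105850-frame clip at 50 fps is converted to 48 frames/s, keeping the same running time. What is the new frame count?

101616 frames

Target frames = source frames × (target rate / source rate) = 105850 × (48)/(50) = 105850 × 24/25 = 101616.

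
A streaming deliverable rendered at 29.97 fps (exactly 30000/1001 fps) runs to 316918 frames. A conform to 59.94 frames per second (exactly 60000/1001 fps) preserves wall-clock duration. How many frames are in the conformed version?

Target frames = source frames × (target rate / source rate) = 316918 × (60000/1001)/(30000/1001) = 316918 × 2 = 633836.

633836 frames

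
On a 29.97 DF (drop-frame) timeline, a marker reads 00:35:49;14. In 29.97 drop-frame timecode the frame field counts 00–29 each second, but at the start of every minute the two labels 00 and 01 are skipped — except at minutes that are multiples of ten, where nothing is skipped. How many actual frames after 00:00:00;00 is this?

64420

Complete 10-minute blocks: 3, each 17982 frames → 53946.
Remaining 5 whole minutes in the current block: 1800 + 4 × 1798 = 8992 frames.
Within the current minute: 49 × 30 + 14 − 2 = 1482 (labels ;00/;01 skipped at this minute). Total = 53946 + 8992 + 1482 = 64420.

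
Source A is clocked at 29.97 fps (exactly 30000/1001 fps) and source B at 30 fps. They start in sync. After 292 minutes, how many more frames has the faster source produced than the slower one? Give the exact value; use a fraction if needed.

292 min = 17520 s.
A emits 30000/1001 × 17520 = 525600000/1001 frames; B emits 30 × 17520 = 525600.
Difference = 525600/1001 frames (≈ 525.0749); B is ahead of A.

525600/1001 frames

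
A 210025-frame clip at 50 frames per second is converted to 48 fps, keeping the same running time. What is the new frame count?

Target frames = source frames × (target rate / source rate) = 210025 × (48)/(50) = 210025 × 24/25 = 201624.

201624 frames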